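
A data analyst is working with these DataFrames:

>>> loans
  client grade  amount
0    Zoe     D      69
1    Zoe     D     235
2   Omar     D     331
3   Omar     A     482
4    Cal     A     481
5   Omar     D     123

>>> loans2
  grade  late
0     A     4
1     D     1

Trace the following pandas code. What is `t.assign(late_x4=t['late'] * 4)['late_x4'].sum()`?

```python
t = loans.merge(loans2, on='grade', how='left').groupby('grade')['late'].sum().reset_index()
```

merge on 'grade' (how='left') → 6 rows:
  client grade  amount  late
0    Zoe     D      69     1
1    Zoe     D     235     1
2   Omar     D     331     1
3   Omar     A     482     4
4    Cal     A     481     4
5   Omar     D     123     1
group by grade, sum of late:
grade
A    8
D    4
Name: late, dtype: int64
reset_index():
  grade  late
0     A     8
1     D     4
add column late_x4 = t['late'] * 4:
  grade  late  late_x4
0     A     8       32
1     D     4       16
Finally, sum of column 'late_x4' = 48.

48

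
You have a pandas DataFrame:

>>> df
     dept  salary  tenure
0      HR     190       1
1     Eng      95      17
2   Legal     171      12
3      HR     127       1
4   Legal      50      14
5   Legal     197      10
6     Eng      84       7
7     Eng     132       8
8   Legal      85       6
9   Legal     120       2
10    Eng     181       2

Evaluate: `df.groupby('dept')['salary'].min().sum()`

group by dept, min of salary:
dept
Eng       84
HR       127
Legal     50
Name: salary, dtype: int64
Taking the sum of the resulting series gives 261.

261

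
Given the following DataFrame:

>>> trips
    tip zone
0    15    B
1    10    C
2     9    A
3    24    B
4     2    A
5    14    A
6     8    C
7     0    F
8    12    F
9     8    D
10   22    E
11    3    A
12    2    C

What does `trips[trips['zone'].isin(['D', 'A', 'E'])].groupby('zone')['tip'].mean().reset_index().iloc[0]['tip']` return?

filter rows where zone in ['D', 'A', 'E']:
    tip zone
2     9    A
4     2    A
5    14    A
9     8    D
10   22    E
11    3    A
group by zone, mean of tip:
zone
A     7.0
D     8.0
E    22.0
Name: tip, dtype: float64
reset_index():
  zone   tip
0    A   7.0
1    D   8.0
2    E  22.0
Taking the value at position 0, column 'tip' gives 7.0.

7.0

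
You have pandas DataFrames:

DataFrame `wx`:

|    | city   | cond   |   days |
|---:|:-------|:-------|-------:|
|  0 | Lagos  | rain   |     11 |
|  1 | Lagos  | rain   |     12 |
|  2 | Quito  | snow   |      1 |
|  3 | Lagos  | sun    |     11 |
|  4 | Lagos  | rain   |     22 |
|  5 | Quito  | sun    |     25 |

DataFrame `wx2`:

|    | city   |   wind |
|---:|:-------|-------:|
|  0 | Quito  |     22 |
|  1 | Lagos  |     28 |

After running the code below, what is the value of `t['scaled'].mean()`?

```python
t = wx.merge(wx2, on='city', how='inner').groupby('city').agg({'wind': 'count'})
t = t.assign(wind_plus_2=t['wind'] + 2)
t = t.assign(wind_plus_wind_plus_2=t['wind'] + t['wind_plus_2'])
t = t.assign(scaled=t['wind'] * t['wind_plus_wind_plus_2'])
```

26.0

merge on 'city' (how='inner') → 6 rows:
    city  cond  days  wind
0  Lagos  rain    11    28
1  Lagos  rain    12    28
2  Quito  snow     1    22
3  Lagos   sun    11    28
4  Lagos  rain    22    28
5  Quito   sun    25    22
group by city, count of wind:
       wind
city       
Lagos     4
Quito     2
add column wind_plus_2 = t['wind'] + 2:
       wind  wind_plus_2
city                    
Lagos     4            6
Quito     2            4
add column wind_plus_wind_plus_2 = t['wind'] + t['wind_plus_2']:
       wind  wind_plus_2  wind_plus_wind_plus_2
city                                           
Lagos     4            6                     10
Quito     2            4                      6
add column scaled = t['wind'] * t['wind_plus_wind_plus_2']:
       wind  wind_plus_2  wind_plus_wind_plus_2  scaled
city                                                   
Lagos     4            6                     10      40
Quito     2            4                      6      12
mean of column 'scaled' → 26.0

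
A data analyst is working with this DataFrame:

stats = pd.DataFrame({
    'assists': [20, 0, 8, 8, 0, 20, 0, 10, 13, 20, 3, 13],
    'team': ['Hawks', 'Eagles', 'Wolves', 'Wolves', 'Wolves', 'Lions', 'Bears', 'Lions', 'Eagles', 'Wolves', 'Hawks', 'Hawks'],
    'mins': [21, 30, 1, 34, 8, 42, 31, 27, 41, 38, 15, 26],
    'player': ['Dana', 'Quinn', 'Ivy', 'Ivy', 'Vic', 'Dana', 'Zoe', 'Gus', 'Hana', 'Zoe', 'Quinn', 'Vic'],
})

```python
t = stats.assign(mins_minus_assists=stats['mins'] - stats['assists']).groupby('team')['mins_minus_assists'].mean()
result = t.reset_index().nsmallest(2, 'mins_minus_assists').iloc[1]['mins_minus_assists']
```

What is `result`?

add column mins_minus_assists = stats['mins'] - stats['assists']:
    assists    team  mins player  mins_minus_assists
0        20   Hawks    21   Dana                   1
1         0  Eagles    30  Quinn                  30
2         8  Wolves     1    Ivy                  -7
3         8  Wolves    34    Ivy                  26
4         0  Wolves     8    Vic                   8
5        20   Lions    42   Dana                  22
6         0   Bears    31    Zoe                  31
7        10   Lions    27    Gus                  17
8        13  Eagles    41   Hana                  28
9        20  Wolves    38    Zoe                  18
10        3   Hawks    15  Quinn                  12
11       13   Hawks    26    Vic                  13
group by team, mean of mins_minus_assists:
team
Bears     31.000000
Eagles    29.000000
Hawks      8.666667
Lions     19.500000
Wolves    11.250000
Name: mins_minus_assists, dtype: float64
reset_index():
     team  mins_minus_assists
0   Bears           31.000000
1  Eagles           29.000000
2   Hawks            8.666667
3   Lions           19.500000
4  Wolves           11.250000
take 2 rows with smallest mins_minus_assists:
     team  mins_minus_assists
2   Hawks            8.666667
4  Wolves           11.250000

11.25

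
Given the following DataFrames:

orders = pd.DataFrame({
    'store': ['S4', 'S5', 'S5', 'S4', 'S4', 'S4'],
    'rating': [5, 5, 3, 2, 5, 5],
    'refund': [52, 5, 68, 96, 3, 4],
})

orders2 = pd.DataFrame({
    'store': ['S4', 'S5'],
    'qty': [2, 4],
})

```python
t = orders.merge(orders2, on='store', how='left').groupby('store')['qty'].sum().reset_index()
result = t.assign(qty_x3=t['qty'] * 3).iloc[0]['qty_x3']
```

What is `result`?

24

merge on 'store' (how='left') → 6 rows:
  store  rating  refund  qty
0    S4       5      52    2
1    S5       5       5    4
2    S5       3      68    4
3    S4       2      96    2
4    S4       5       3    2
5    S4       5       4    2
group by store, sum of qty:
store
S4    8
S5    8
Name: qty, dtype: int64
reset_index():
  store  qty
0    S4    8
1    S5    8
add column qty_x3 = t['qty'] * 3:
  store  qty  qty_x3
0    S4    8      24
1    S5    8      24
value at position 0, column 'qty_x3' → 24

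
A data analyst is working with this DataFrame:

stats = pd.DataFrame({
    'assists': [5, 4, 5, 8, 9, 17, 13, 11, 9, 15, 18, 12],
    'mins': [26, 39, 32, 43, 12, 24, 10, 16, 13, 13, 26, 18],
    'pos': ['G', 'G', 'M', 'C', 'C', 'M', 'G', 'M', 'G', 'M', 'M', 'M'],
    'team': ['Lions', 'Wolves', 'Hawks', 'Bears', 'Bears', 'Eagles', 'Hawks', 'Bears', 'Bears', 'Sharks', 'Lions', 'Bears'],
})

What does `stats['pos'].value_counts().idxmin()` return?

value_counts of pos:
pos
M    6
G    4
C    2
Name: count, dtype: int64
label with the smallest value → C

C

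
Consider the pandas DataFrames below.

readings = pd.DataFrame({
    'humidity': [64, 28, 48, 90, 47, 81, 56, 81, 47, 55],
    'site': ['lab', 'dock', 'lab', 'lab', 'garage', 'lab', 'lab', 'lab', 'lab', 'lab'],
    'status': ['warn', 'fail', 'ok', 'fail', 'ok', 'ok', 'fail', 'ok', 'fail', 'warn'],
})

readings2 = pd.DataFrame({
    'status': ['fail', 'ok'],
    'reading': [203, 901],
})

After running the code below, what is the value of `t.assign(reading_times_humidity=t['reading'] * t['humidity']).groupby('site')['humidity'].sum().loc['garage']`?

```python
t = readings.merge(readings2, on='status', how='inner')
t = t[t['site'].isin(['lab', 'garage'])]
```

47

merge on 'status' (how='inner') → 8 rows:
   humidity    site status  reading
0        28    dock   fail      203
1        48     lab     ok      901
2        90     lab   fail      203
3        47  garage     ok      901
4        81     lab     ok      901
5        56     lab   fail      203
6        81     lab     ok      901
7        47     lab   fail      203
filter rows where site in ['lab', 'garage']:
   humidity    site status  reading
1        48     lab     ok      901
2        90     lab   fail      203
3        47  garage     ok      901
4        81     lab     ok      901
5        56     lab   fail      203
6        81     lab     ok      901
7        47     lab   fail      203
add column reading_times_humidity = t['reading'] * t['humidity']:
   humidity    site status  reading  reading_times_humidity
1        48     lab     ok      901                   43248
2        90     lab   fail      203                   18270
3        47  garage     ok      901                   42347
4        81     lab     ok      901                   72981
5        56     lab   fail      203                   11368
6        81     lab     ok      901                   72981
7        47     lab   fail      203                    9541
group by site, sum of humidity:
site
garage     47
lab       403
Name: humidity, dtype: int64
Then the value at index 'garage': 47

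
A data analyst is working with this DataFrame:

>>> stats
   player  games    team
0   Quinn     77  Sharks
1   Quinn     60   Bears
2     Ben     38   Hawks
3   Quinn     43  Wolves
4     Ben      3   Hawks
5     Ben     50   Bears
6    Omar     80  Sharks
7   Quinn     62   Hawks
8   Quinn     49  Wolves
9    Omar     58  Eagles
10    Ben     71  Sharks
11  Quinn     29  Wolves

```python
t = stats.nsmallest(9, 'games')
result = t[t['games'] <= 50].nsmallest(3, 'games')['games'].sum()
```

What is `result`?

take 9 rows with smallest games:
   player  games    team
4     Ben      3   Hawks
11  Quinn     29  Wolves
2     Ben     38   Hawks
3   Quinn     43  Wolves
8   Quinn     49  Wolves
5     Ben     50   Bears
9    Omar     58  Eagles
1   Quinn     60   Bears
7   Quinn     62   Hawks
filter rows where games <= 50:
   player  games    team
4     Ben      3   Hawks
11  Quinn     29  Wolves
2     Ben     38   Hawks
3   Quinn     43  Wolves
8   Quinn     49  Wolves
5     Ben     50   Bears
take 3 rows with smallest games:
   player  games    team
4     Ben      3   Hawks
11  Quinn     29  Wolves
2     Ben     38   Hawks
Then the sum of column 'games': 70

70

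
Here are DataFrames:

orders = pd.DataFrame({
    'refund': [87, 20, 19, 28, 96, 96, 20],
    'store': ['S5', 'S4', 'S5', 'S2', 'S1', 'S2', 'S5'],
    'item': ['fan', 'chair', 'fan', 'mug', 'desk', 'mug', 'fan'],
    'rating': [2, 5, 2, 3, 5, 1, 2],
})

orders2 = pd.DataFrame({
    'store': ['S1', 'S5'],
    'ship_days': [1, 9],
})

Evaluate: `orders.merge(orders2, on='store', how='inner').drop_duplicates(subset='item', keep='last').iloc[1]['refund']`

merge on 'store' (how='inner') → 4 rows:
   refund store  item  rating  ship_days
0      87    S5   fan       2          9
1      19    S5   fan       2          9
2      96    S1  desk       5          1
3      20    S5   fan       2          9
drop duplicate item (keep=last):
   refund store  item  rating  ship_days
2      96    S1  desk       5          1
3      20    S5   fan       2          9

20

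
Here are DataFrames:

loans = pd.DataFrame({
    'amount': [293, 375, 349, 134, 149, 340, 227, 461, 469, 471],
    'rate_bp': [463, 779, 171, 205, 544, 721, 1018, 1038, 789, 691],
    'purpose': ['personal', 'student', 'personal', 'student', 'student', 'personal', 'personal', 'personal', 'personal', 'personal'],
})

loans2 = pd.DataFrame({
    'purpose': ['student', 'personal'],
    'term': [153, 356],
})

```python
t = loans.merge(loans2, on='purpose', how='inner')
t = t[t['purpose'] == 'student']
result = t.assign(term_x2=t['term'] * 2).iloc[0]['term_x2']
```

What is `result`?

merge on 'purpose' (how='inner') → 10 rows:
   amount  rate_bp   purpose  term
0     293      463  personal   356
1     375      779   student   153
2     349      171  personal   356
3     134      205   student   153
4     149      544   student   153
5     340      721  personal   356
6     227     1018  personal   356
7     461     1038  personal   356
8     469      789  personal   356
9     471      691  personal   356
filter rows where purpose == 'student':
   amount  rate_bp  purpose  term
1     375      779  student   153
3     134      205  student   153
4     149      544  student   153
add column term_x2 = t['term'] * 2:
   amount  rate_bp  purpose  term  term_x2
1     375      779  student   153      306
3     134      205  student   153      306
4     149      544  student   153      306
Taking the value at position 0, column 'term_x2' gives 306.

306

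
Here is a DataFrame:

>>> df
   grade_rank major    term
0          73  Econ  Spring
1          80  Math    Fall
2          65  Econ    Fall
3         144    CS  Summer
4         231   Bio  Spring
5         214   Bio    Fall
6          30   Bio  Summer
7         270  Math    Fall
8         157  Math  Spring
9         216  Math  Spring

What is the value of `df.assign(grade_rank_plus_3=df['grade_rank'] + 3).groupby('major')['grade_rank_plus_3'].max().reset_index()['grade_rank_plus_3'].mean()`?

add column grade_rank_plus_3 = df['grade_rank'] + 3:
   grade_rank major    term  grade_rank_plus_3
0          73  Econ  Spring                 76
1          80  Math    Fall                 83
2          65  Econ    Fall                 68
3         144    CS  Summer                147
4         231   Bio  Spring                234
5         214   Bio    Fall                217
6          30   Bio  Summer                 33
7         270  Math    Fall                273
8         157  Math  Spring                160
9         216  Math  Spring                219
group by major, max of grade_rank_plus_3:
major
Bio     234
CS      147
Econ     76
Math    273
Name: grade_rank_plus_3, dtype: int64
reset_index():
  major  grade_rank_plus_3
0   Bio                234
1    CS                147
2  Econ                 76
3  Math                273
Then the mean of column 'grade_rank_plus_3': 182.5

182.5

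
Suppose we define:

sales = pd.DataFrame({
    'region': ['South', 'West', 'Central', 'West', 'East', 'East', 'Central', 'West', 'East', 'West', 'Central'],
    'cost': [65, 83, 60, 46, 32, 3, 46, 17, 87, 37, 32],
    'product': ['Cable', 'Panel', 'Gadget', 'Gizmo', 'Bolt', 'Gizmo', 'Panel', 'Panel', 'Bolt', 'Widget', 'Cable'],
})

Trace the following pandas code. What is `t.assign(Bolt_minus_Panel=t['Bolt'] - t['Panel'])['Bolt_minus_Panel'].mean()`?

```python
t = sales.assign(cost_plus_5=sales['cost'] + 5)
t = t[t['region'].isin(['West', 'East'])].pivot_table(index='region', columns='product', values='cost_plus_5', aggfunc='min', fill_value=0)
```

add column cost_plus_5 = sales['cost'] + 5:
     region  cost product  cost_plus_5
0     South    65   Cable           70
1      West    83   Panel           88
2   Central    60  Gadget           65
3      West    46   Gizmo           51
4      East    32    Bolt           37
5      East     3   Gizmo            8
6   Central    46   Panel           51
7      West    17   Panel           22
8      East    87    Bolt           92
9      West    37  Widget           42
10  Central    32   Cable           37
filter rows where region in ['West', 'East']:
  region  cost product  cost_plus_5
1   West    83   Panel           88
3   West    46   Gizmo           51
4   East    32    Bolt           37
5   East     3   Gizmo            8
7   West    17   Panel           22
8   East    87    Bolt           92
9   West    37  Widget           42
pivot: rows=region, cols=product, min(cost_plus_5):
product  Bolt  Gizmo  Panel  Widget
region                             
East       37      8      0       0
West        0     51     22      42
add column Bolt_minus_Panel = t['Bolt'] - t['Panel']:
product  Bolt  Gizmo  Panel  Widget  Bolt_minus_Panel
region                                               
East       37      8      0       0                37
West        0     51     22      42               -22
The mean of column 'Bolt_minus_Panel' is 7.5.

7.5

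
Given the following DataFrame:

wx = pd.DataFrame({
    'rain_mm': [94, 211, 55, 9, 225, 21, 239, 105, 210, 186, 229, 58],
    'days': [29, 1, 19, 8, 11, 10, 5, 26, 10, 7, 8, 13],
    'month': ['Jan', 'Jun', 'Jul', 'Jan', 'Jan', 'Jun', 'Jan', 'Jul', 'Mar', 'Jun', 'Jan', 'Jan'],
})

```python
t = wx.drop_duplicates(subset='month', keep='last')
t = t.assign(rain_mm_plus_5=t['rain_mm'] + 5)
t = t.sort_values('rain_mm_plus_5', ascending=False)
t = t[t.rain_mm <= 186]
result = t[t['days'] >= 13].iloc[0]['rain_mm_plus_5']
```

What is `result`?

drop duplicate month (keep=last):
    rain_mm  days month
7       105    26   Jul
8       210    10   Mar
9       186     7   Jun
11       58    13   Jan
add column rain_mm_plus_5 = t['rain_mm'] + 5:
    rain_mm  days month  rain_mm_plus_5
7       105    26   Jul             110
8       210    10   Mar             215
9       186     7   Jun             191
11       58    13   Jan              63
sort by rain_mm_plus_5 descending:
    rain_mm  days month  rain_mm_plus_5
8       210    10   Mar             215
9       186     7   Jun             191
7       105    26   Jul             110
11       58    13   Jan              63
filter rows where rain_mm <= 186:
    rain_mm  days month  rain_mm_plus_5
9       186     7   Jun             191
7       105    26   Jul             110
11       58    13   Jan              63
filter rows where days >= 13:
    rain_mm  days month  rain_mm_plus_5
7       105    26   Jul             110
11       58    13   Jan              63

110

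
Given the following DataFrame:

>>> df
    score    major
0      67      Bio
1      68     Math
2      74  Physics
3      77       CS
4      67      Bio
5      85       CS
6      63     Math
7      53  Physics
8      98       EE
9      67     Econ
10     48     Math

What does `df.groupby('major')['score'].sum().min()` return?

67

group by major, sum of score:
major
Bio        134
CS         162
EE          98
Econ        67
Math       179
Physics    127
Name: score, dtype: int64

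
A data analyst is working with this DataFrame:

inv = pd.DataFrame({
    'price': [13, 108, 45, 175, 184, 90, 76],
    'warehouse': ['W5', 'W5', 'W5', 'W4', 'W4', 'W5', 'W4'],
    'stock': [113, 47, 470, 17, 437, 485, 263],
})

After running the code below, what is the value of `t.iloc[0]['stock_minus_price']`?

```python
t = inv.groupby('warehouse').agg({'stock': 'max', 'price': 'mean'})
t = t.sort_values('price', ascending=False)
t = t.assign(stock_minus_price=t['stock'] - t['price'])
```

292.0

group by warehouse: max(stock), mean(price):
           stock  price
warehouse              
W4           437  145.0
W5           485   64.0
sort by price descending:
           stock  price
warehouse              
W4           437  145.0
W5           485   64.0
add column stock_minus_price = t['stock'] - t['price']:
           stock  price  stock_minus_price
warehouse                                 
W4           437  145.0              292.0
W5           485   64.0              421.0
Hence 292.0.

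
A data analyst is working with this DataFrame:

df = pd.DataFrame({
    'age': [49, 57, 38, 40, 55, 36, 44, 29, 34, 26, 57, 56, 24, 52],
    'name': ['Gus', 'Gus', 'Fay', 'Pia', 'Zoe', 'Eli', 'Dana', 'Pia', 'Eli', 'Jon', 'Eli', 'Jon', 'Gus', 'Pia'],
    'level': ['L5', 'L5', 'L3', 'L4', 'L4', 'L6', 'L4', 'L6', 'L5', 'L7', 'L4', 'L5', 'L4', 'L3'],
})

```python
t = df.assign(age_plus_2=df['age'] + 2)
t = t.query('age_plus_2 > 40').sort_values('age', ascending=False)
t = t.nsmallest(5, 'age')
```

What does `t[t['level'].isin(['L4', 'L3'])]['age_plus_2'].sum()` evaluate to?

add column age_plus_2 = df['age'] + 2:
    age  name level  age_plus_2
0    49   Gus    L5          51
1    57   Gus    L5          59
2    38   Fay    L3          40
3    40   Pia    L4          42
4    55   Zoe    L4          57
5    36   Eli    L6          38
6    44  Dana    L4          46
7    29   Pia    L6          31
8    34   Eli    L5          36
9    26   Jon    L7          28
10   57   Eli    L4          59
11   56   Jon    L5          58
12   24   Gus    L4          26
13   52   Pia    L3          54
filter rows where age_plus_2 > 40:
    age  name level  age_plus_2
0    49   Gus    L5          51
1    57   Gus    L5          59
3    40   Pia    L4          42
4    55   Zoe    L4          57
6    44  Dana    L4          46
10   57   Eli    L4          59
11   56   Jon    L5          58
13   52   Pia    L3          54
sort by age descending:
    age  name level  age_plus_2
1    57   Gus    L5          59
10   57   Eli    L4          59
11   56   Jon    L5          58
4    55   Zoe    L4          57
13   52   Pia    L3          54
0    49   Gus    L5          51
6    44  Dana    L4          46
3    40   Pia    L4          42
take 5 rows with smallest age:
    age  name level  age_plus_2
3    40   Pia    L4          42
6    44  Dana    L4          46
0    49   Gus    L5          51
13   52   Pia    L3          54
4    55   Zoe    L4          57
filter rows where level in ['L4', 'L3']:
    age  name level  age_plus_2
3    40   Pia    L4          42
6    44  Dana    L4          46
13   52   Pia    L3          54
4    55   Zoe    L4          57

199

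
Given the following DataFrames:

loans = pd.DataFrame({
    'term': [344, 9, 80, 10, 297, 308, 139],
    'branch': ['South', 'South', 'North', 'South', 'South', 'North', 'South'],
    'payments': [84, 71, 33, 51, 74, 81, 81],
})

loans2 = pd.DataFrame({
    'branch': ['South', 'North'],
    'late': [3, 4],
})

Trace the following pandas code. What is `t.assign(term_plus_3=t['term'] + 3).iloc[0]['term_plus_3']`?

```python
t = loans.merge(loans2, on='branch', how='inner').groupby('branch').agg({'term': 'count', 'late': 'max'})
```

5

merge on 'branch' (how='inner') → 7 rows:
   term branch  payments  late
0   344  South        84     3
1     9  South        71     3
2    80  North        33     4
3    10  South        51     3
4   297  South        74     3
5   308  North        81     4
6   139  South        81     3
group by branch: count(term), max(late):
        term  late
branch            
North      2     4
South      5     3
add column term_plus_3 = t['term'] + 3:
        term  late  term_plus_3
branch                         
North      2     4            5
South      5     3            8
Finally, value at position 0, column 'term_plus_3' = 5.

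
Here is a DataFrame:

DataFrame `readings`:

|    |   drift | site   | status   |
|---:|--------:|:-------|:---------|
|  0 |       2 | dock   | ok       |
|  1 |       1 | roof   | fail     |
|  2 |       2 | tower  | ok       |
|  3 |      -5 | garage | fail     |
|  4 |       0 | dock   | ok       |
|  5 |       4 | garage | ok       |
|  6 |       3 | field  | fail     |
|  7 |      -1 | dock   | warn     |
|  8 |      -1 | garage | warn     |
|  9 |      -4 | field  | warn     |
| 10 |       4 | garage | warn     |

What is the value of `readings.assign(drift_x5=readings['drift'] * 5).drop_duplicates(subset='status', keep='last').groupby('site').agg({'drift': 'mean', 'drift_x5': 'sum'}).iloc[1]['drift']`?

4.0

add column drift_x5 = readings['drift'] * 5:
    drift    site status  drift_x5
0       2    dock     ok        10
1       1    roof   fail         5
2       2   tower     ok        10
3      -5  garage   fail       -25
4       0    dock     ok         0
5       4  garage     ok        20
6       3   field   fail        15
7      -1    dock   warn        -5
8      -1  garage   warn        -5
9      -4   field   warn       -20
10      4  garage   warn        20
drop duplicate status (keep=last):
    drift    site status  drift_x5
5       4  garage     ok        20
6       3   field   fail        15
10      4  garage   warn        20
group by site: mean(drift), sum(drift_x5):
        drift  drift_x5
site                   
field     3.0        15
garage    4.0        40
Hence 4.0.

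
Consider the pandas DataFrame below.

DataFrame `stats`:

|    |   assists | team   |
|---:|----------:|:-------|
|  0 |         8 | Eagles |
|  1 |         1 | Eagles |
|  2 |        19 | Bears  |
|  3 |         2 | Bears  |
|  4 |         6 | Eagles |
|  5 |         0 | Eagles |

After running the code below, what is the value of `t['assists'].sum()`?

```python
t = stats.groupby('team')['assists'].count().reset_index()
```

6

group by team, count of assists:
team
Bears     2
Eagles    4
Name: assists, dtype: int64
reset_index():
     team  assists
0   Bears        2
1  Eagles        4
So sum() = 6.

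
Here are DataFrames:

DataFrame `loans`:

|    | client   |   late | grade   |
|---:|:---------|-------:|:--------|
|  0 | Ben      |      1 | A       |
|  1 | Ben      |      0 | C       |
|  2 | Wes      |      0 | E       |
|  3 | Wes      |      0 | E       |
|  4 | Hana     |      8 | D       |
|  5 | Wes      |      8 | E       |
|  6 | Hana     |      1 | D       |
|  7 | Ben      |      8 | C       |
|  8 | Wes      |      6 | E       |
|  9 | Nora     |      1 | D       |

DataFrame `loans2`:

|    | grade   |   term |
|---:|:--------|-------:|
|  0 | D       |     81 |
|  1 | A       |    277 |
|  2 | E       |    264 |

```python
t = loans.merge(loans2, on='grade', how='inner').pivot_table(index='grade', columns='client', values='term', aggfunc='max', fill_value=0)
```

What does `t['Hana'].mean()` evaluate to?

27.0

merge on 'grade' (how='inner') → 8 rows:
  client  late grade  term
0    Ben     1     A   277
1    Wes     0     E   264
2    Wes     0     E   264
3   Hana     8     D    81
4    Wes     8     E   264
5   Hana     1     D    81
6    Wes     6     E   264
7   Nora     1     D    81
pivot: rows=grade, cols=client, max(term):
client  Ben  Hana  Nora  Wes
grade                       
A       277     0     0    0
D         0    81    81    0
E         0     0     0  264
Reading off the mean of column 'Hana', we get 27.0.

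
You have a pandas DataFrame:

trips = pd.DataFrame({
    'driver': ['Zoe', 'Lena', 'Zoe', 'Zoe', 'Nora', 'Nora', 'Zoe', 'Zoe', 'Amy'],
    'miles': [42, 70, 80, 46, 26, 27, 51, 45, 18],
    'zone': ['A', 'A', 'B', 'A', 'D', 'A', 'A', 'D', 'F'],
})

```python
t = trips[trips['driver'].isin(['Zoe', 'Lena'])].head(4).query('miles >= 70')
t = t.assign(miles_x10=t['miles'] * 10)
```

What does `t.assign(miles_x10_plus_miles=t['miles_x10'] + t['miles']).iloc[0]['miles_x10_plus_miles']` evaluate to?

filter rows where driver in ['Zoe', 'Lena']:
  driver  miles zone
0    Zoe     42    A
1   Lena     70    A
2    Zoe     80    B
3    Zoe     46    A
6    Zoe     51    A
7    Zoe     45    D
take first 4 rows:
  driver  miles zone
0    Zoe     42    A
1   Lena     70    A
2    Zoe     80    B
3    Zoe     46    A
filter rows where miles >= 70:
  driver  miles zone
1   Lena     70    A
2    Zoe     80    B
add column miles_x10 = t['miles'] * 10:
  driver  miles zone  miles_x10
1   Lena     70    A        700
2    Zoe     80    B        800
add column miles_x10_plus_miles = t['miles_x10'] + t['miles']:
  driver  miles zone  miles_x10  miles_x10_plus_miles
1   Lena     70    A        700                   770
2    Zoe     80    B        800                   880

770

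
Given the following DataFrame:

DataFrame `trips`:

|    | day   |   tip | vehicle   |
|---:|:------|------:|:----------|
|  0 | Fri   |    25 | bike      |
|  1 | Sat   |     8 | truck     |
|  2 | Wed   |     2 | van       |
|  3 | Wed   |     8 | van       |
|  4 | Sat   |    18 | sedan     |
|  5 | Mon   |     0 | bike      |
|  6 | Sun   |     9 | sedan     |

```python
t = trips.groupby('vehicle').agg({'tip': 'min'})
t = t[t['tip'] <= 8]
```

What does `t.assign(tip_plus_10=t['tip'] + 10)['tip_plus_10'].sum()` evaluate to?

40

group by vehicle, min of tip:
         tip
vehicle     
bike       0
sedan      9
truck      8
van        2
filter rows where tip <= 8:
         tip
vehicle     
bike       0
truck      8
van        2
add column tip_plus_10 = t['tip'] + 10:
         tip  tip_plus_10
vehicle                  
bike       0           10
truck      8           18
van        2           12
Finally, sum of column 'tip_plus_10' = 40.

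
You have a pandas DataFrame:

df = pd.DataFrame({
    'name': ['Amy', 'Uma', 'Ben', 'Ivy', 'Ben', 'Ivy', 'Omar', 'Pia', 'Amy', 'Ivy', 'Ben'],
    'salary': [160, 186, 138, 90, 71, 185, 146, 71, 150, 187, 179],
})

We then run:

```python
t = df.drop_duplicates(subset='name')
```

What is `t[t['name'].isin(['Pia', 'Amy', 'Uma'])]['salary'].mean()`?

drop duplicate name (keep=first):
   name  salary
0   Amy     160
1   Uma     186
2   Ben     138
3   Ivy      90
6  Omar     146
7   Pia      71
filter rows where name in ['Pia', 'Amy', 'Uma']:
  name  salary
0  Amy     160
1  Uma     186
7  Pia      71
The mean of column 'salary' is 139.0.

139.0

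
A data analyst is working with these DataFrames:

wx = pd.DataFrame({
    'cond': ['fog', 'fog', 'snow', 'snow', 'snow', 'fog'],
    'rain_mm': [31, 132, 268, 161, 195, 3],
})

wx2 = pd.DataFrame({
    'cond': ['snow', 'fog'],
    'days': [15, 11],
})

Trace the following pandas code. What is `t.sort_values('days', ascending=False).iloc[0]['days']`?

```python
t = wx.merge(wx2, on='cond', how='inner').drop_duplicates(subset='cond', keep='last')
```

merge on 'cond' (how='inner') → 6 rows:
   cond  rain_mm  days
0   fog       31    11
1   fog      132    11
2  snow      268    15
3  snow      161    15
4  snow      195    15
5   fog        3    11
drop duplicate cond (keep=last):
   cond  rain_mm  days
4  snow      195    15
5   fog        3    11
sort by days descending:
   cond  rain_mm  days
4  snow      195    15
5   fog        3    11

15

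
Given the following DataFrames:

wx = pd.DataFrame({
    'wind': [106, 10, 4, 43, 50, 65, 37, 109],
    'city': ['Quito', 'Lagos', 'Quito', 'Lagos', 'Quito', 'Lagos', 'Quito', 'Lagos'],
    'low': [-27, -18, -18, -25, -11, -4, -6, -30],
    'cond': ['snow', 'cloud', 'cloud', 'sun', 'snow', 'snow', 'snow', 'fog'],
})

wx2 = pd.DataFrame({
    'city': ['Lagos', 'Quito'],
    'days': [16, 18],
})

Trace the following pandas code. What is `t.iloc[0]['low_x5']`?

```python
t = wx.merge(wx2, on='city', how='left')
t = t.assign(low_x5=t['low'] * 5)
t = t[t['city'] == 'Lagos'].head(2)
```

-90

merge on 'city' (how='left') → 8 rows:
   wind   city  low   cond  days
0   106  Quito  -27   snow    18
1    10  Lagos  -18  cloud    16
2     4  Quito  -18  cloud    18
3    43  Lagos  -25    sun    16
4    50  Quito  -11   snow    18
5    65  Lagos   -4   snow    16
6    37  Quito   -6   snow    18
7   109  Lagos  -30    fog    16
add column low_x5 = t['low'] * 5:
   wind   city  low   cond  days  low_x5
0   106  Quito  -27   snow    18    -135
1    10  Lagos  -18  cloud    16     -90
2     4  Quito  -18  cloud    18     -90
3    43  Lagos  -25    sun    16    -125
4    50  Quito  -11   snow    18     -55
5    65  Lagos   -4   snow    16     -20
6    37  Quito   -6   snow    18     -30
7   109  Lagos  -30    fog    16    -150
filter rows where city == 'Lagos':
   wind   city  low   cond  days  low_x5
1    10  Lagos  -18  cloud    16     -90
3    43  Lagos  -25    sun    16    -125
5    65  Lagos   -4   snow    16     -20
7   109  Lagos  -30    fog    16    -150
take first 2 rows:
   wind   city  low   cond  days  low_x5
1    10  Lagos  -18  cloud    16     -90
3    43  Lagos  -25    sun    16    -125
Taking the value at position 0, column 'low_x5' gives -90.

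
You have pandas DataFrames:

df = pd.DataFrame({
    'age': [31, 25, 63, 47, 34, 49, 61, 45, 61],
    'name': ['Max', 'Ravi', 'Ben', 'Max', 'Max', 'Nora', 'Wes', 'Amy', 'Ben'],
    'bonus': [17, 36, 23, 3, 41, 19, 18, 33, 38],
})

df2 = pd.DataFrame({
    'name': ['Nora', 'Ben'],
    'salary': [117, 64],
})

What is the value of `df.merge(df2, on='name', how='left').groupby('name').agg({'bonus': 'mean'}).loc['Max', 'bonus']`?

merge on 'name' (how='left') → 9 rows:
   age  name  bonus  salary
0   31   Max     17     NaN
1   25  Ravi     36     NaN
2   63   Ben     23    64.0
3   47   Max      3     NaN
4   34   Max     41     NaN
5   49  Nora     19   117.0
6   61   Wes     18     NaN
7   45   Amy     33     NaN
8   61   Ben     38    64.0
group by name, mean of bonus:
          bonus
name           
Amy   33.000000
Ben   30.500000
Max   20.333333
Nora  19.000000
Ravi  36.000000
Wes   18.000000

20.3333333333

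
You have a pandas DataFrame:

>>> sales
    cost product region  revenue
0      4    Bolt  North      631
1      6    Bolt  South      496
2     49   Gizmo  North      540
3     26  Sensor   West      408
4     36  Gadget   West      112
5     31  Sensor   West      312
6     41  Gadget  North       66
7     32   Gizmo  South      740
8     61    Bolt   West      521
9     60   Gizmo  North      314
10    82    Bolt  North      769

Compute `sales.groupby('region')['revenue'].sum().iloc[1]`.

1236

group by region, sum of revenue:
region
North    2320
South    1236
West     1353
Name: revenue, dtype: int64
Hence 1236.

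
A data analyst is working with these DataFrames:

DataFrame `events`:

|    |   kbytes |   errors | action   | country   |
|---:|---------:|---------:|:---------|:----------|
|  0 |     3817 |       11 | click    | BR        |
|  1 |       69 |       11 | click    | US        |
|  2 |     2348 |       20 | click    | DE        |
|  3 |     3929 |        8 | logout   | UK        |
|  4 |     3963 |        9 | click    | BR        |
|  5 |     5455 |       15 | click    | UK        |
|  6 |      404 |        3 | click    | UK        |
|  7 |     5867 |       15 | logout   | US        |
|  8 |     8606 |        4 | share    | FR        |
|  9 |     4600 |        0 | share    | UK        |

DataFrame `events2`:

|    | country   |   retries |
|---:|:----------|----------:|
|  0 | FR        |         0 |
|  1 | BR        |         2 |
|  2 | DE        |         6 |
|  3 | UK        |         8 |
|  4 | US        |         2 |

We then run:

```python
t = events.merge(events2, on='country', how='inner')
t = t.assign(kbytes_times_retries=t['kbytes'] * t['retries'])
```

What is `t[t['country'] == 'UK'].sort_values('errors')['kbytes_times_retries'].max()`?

43640

merge on 'country' (how='inner') → 10 rows:
   kbytes  errors  action country  retries
0    3817      11   click      BR        2
1      69      11   click      US        2
2    2348      20   click      DE        6
3    3929       8  logout      UK        8
4    3963       9   click      BR        2
5    5455      15   click      UK        8
6     404       3   click      UK        8
7    5867      15  logout      US        2
8    8606       4   share      FR        0
9    4600       0   share      UK        8
add column kbytes_times_retries = t['kbytes'] * t['retries']:
   kbytes  errors  action country  retries  kbytes_times_retries
0    3817      11   click      BR        2                  7634
1      69      11   click      US        2                   138
2    2348      20   click      DE        6                 14088
3    3929       8  logout      UK        8                 31432
4    3963       9   click      BR        2                  7926
5    5455      15   click      UK        8                 43640
6     404       3   click      UK        8                  3232
7    5867      15  logout      US        2                 11734
8    8606       4   share      FR        0                     0
9    4600       0   share      UK        8                 36800
filter rows where country == 'UK':
   kbytes  errors  action country  retries  kbytes_times_retries
3    3929       8  logout      UK        8                 31432
5    5455      15   click      UK        8                 43640
6     404       3   click      UK        8                  3232
9    4600       0   share      UK        8                 36800
sort by errors:
   kbytes  errors  action country  retries  kbytes_times_retries
9    4600       0   share      UK        8                 36800
6     404       3   click      UK        8                  3232
3    3929       8  logout      UK        8                 31432
5    5455      15   click      UK        8                 43640
The max of column 'kbytes_times_retries' is 43640.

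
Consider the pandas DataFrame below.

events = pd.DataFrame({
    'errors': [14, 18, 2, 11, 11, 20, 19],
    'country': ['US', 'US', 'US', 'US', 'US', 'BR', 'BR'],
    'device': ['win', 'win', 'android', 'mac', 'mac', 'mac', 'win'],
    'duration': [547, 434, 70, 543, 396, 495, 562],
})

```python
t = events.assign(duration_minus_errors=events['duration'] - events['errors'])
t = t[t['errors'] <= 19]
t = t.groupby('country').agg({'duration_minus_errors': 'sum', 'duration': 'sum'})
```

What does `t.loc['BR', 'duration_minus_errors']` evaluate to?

add column duration_minus_errors = events['duration'] - events['errors']:
   errors country   device  duration  duration_minus_errors
0      14      US      win       547                    533
1      18      US      win       434                    416
2       2      US  android        70                     68
3      11      US      mac       543                    532
4      11      US      mac       396                    385
5      20      BR      mac       495                    475
6      19      BR      win       562                    543
filter rows where errors <= 19:
   errors country   device  duration  duration_minus_errors
0      14      US      win       547                    533
1      18      US      win       434                    416
2       2      US  android        70                     68
3      11      US      mac       543                    532
4      11      US      mac       396                    385
6      19      BR      win       562                    543
group by country: sum(duration_minus_errors), sum(duration):
         duration_minus_errors  duration
country                                 
BR                         543       562
US                        1934      1990
Reading off the value at row 'BR', column 'duration_minus_errors', we get 543.

543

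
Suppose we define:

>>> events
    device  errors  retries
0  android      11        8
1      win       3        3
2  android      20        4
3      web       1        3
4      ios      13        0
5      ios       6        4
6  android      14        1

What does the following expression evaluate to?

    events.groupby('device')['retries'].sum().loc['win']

group by device, sum of retries:
device
android    13
ios         4
web         3
win         3
Name: retries, dtype: int64

3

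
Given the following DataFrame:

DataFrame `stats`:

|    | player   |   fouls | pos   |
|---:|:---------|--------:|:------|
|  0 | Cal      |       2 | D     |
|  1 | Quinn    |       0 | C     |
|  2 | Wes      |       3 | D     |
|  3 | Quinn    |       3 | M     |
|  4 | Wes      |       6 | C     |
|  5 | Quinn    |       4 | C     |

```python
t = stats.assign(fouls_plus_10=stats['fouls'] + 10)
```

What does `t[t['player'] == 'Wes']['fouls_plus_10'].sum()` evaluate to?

29

add column fouls_plus_10 = stats['fouls'] + 10:
  player  fouls pos  fouls_plus_10
0    Cal      2   D             12
1  Quinn      0   C             10
2    Wes      3   D             13
3  Quinn      3   M             13
4    Wes      6   C             16
5  Quinn      4   C             14
filter rows where player == 'Wes':
  player  fouls pos  fouls_plus_10
2    Wes      3   D             13
4    Wes      6   C             16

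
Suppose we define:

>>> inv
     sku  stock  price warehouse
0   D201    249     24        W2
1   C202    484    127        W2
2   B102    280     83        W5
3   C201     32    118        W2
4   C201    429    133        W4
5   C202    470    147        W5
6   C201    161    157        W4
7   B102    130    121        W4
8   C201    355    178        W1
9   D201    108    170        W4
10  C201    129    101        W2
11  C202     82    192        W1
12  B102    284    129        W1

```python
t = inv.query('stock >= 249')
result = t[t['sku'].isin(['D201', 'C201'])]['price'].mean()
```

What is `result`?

filter rows where stock >= 249:
     sku  stock  price warehouse
0   D201    249     24        W2
1   C202    484    127        W2
2   B102    280     83        W5
4   C201    429    133        W4
5   C202    470    147        W5
8   C201    355    178        W1
12  B102    284    129        W1
filter rows where sku in ['D201', 'C201']:
    sku  stock  price warehouse
0  D201    249     24        W2
4  C201    429    133        W4
8  C201    355    178        W1
The mean of column 'price' is 111.666666667.

111.666666667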